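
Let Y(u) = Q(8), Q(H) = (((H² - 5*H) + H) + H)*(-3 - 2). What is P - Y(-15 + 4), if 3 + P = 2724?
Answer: 2921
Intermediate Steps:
Q(H) = -5*H² + 15*H (Q(H) = ((H² - 4*H) + H)*(-5) = (H² - 3*H)*(-5) = -5*H² + 15*H)
P = 2721 (P = -3 + 2724 = 2721)
Y(u) = -200 (Y(u) = 5*8*(3 - 1*8) = 5*8*(3 - 8) = 5*8*(-5) = -200)
P - Y(-15 + 4) = 2721 - 1*(-200) = 2721 + 200 = 2921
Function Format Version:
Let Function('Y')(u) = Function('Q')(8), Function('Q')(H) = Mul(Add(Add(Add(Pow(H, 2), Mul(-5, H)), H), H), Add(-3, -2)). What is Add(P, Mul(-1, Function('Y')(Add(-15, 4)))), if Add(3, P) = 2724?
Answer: 2921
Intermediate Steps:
Function('Q')(H) = Add(Mul(-5, Pow(H, 2)), Mul(15, H)) (Function('Q')(H) = Mul(Add(Add(Pow(H, 2), Mul(-4, H)), H), -5) = Mul(Add(Pow(H, 2), Mul(-3, H)), -5) = Add(Mul(-5, Pow(H, 2)), Mul(15, H)))
P = 2721 (P = Add(-3, 2724) = 2721)
Function('Y')(u) = -200 (Function('Y')(u) = Mul(5, 8, Add(3, Mul(-1, 8))) = Mul(5, 8, Add(3, -8)) = Mul(5, 8, -5) = -200)
Add(P, Mul(-1, Function('Y')(Add(-15, 4)))) = Add(2721, Mul(-1, -200)) = Add(2721, 200) = 2921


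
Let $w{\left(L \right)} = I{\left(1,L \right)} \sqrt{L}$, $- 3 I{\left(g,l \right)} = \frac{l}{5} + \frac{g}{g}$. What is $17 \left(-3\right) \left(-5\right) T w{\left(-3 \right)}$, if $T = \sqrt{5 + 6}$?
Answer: $- 34 i \sqrt{33} \approx - 195.32 i$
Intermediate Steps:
$I{\left(g,l \right)} = - \frac{1}{3} - \frac{l}{15}$ ($I{\left(g,l \right)} = - \frac{\frac{l}{5} + \frac{g}{g}}{3} = - \frac{l \frac{1}{5} + 1}{3} = - \frac{\frac{l}{5} + 1}{3} = - \frac{1 + \frac{l}{5}}{3} = - \frac{1}{3} - \frac{l}{15}$)
$T = \sqrt{11} \approx 3.3166$
$w{\left(L \right)} = \sqrt{L} \left(- \frac{1}{3} - \frac{L}{15}\right)$ ($w{\left(L \right)} = \left(- \frac{1}{3} - \frac{L}{15}\right) \sqrt{L} = \sqrt{L} \left(- \frac{1}{3} - \frac{L}{15}\right)$)
$17 \left(-3\right) \left(-5\right) T w{\left(-3 \right)} = 17 \left(-3\right) \left(-5\right) \sqrt{11} \frac{\sqrt{-3} \left(-5 - -3\right)}{15} = 17 \cdot 15 \sqrt{11} \frac{i \sqrt{3} \left(-5 + 3\right)}{15} = 255 \sqrt{11} \cdot \frac{1}{15} i \sqrt{3} \left(-2\right) = 255 \sqrt{11} \left(- \frac{2 i \sqrt{3}}{15}\right) = - 34 i \sqrt{33}$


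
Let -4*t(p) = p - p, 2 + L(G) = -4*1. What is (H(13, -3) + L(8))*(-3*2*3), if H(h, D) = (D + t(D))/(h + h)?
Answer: 1431/13 ≈ 110.08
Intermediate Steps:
L(G) = -6 (L(G) = -2 - 4*1 = -2 - 4 = -6)
t(p) = 0 (t(p) = -(p - p)/4 = -1/4*0 = 0)
H(h, D) = D/(2*h) (H(h, D) = (D + 0)/(h + h) = D/((2*h)) = D*(1/(2*h)) = D/(2*h))
(H(13, -3) + L(8))*(-3*2*3) = ((1/2)*(-3)/13 - 6)*(-3*2*3) = ((1/2)*(-3)*(1/13) - 6)*(-6*3) = (-3/26 - 6)*(-18) = -159/26*(-18) = 1431/13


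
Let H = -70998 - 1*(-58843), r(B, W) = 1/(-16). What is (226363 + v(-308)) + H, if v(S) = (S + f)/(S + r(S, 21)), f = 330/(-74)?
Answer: 39065940560/182373 ≈ 2.1421e+5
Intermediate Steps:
r(B, W) = -1/16
H = -12155 (H = -70998 + 58843 = -12155)
f = -165/37 (f = 330*(-1/74) = -165/37 ≈ -4.4595)
v(S) = (-165/37 + S)/(-1/16 + S) (v(S) = (S - 165/37)/(S - 1/16) = (-165/37 + S)/(-1/16 + S))
(226363 + v(-308)) + H = (226363 + 16*(-165 + 37*(-308))/(37*(-1 + 16*(-308)))) - 12155 = (226363 + 16*(-165 - 11396)/(37*(-1 - 4928))) - 12155 = (226363 + (16/37)*(-11561)/(-4929)) - 12155 = (226363 + (16/37)*(-1/4929)*(-11561)) - 12155 = (226363 + 184976/182373) - 12155 = 41282684375/182373 - 12155 = 39065940560/182373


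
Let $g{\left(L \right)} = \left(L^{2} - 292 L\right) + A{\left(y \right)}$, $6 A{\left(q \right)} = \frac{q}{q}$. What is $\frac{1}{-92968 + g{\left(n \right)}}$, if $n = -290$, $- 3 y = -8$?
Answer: $\frac{6}{454873} \approx 1.319 \cdot 10^{-5}$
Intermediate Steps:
$y = \frac{8}{3}$ ($y = \left(- \frac{1}{3}\right) \left(-8\right) = \frac{8}{3} \approx 2.6667$)
$A{\left(q \right)} = \frac{1}{6}$ ($A{\left(q \right)} = \frac{q \frac{1}{q}}{6} = \frac{1}{6} \cdot 1 = \frac{1}{6}$)
$g{\left(L \right)} = \frac{1}{6} + L^{2} - 292 L$ ($g{\left(L \right)} = \left(L^{2} - 292 L\right) + \frac{1}{6} = \frac{1}{6} + L^{2} - 292 L$)
$\frac{1}{-92968 + g{\left(n \right)}} = \frac{1}{-92968 + \left(\frac{1}{6} + \left(-290\right)^{2} - -84680\right)} = \frac{1}{-92968 + \left(\frac{1}{6} + 84100 + 84680\right)} = \frac{1}{-92968 + \frac{1012681}{6}} = \frac{1}{\frac{454873}{6}} = \frac{6}{454873}$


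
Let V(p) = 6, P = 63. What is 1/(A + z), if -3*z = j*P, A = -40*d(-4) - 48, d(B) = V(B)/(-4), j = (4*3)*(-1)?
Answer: 1/264 ≈ 0.0037879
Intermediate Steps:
j = -12 (j = 12*(-1) = -12)
d(B) = -3/2 (d(B) = 6/(-4) = 6*(-¼) = -3/2)
A = 12 (A = -40*(-3/2) - 48 = 60 - 48 = 12)
z = 252 (z = -(-4)*63 = -⅓*(-756) = 252)
1/(A + z) = 1/(12 + 252) = 1/264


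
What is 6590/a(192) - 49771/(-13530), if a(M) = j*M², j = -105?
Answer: 3209340707/872847360 ≈ 3.6769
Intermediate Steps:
a(M) = -105*M²
6590/a(192) - 49771/(-13530) = 6590/((-105*192²)) - 49771/(-13530) = 6590/((-105*36864)) - 49771*(-1/13530) = 6590/(-3870720) + 49771/13530 = 6590*(-1/3870720) + 49771/13530 = -659/387072 + 49771/13530 = 3209340707/872847360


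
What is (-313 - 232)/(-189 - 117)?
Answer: 545/306 ≈ 1.7810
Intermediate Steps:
(-313 - 232)/(-189 - 117) = -545/(-306) = -545*(-1/306) = 545/306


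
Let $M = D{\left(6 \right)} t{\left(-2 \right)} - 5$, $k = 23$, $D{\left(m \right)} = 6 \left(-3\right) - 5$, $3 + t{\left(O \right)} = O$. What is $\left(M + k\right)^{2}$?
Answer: $17689$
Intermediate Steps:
$t{\left(O \right)} = -3 + O$
$D{\left(m \right)} = -23$ ($D{\left(m \right)} = -18 - 5 = -23$)
$M = 110$ ($M = - 23 \left(-3 - 2\right) - 5 = \left(-23\right) \left(-5\right) - 5 = 115 - 5 = 110$)
$\left(M + k\right)^{2} = \left(110 + 23\right)^{2} = 133^{2} = 17689$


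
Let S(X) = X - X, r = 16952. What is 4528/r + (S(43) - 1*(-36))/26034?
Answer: 2468588/9194341 ≈ 0.26849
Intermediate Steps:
S(X) = 0
4528/r + (S(43) - 1*(-36))/26034 = 4528/16952 + (0 - 1*(-36))/26034 = 4528*(1/16952) + (0 + 36)*(1/26034) = 566/2119 + 36*(1/26034) = 566/2119 + 6/4339 = 2468588/9194341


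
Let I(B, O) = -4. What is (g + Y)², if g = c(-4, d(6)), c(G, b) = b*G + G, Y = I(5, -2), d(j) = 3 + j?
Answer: 1936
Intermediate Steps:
Y = -4
c(G, b) = G + G*b (c(G, b) = G*b + G = G + G*b)
g = -40 (g = -4*(1 + (3 + 6)) = -4*(1 + 9) = -4*10 = -40)
(g + Y)² = (-40 - 4)² = (-44)² = 1936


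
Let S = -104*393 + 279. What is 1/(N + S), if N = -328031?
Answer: -1/368624 ≈ -2.7128e-6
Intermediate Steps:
S = -40593 (S = -40872 + 279 = -40593)
1/(N + S) = 1/(-328031 - 40593) = 1/(-368624) = -1/368624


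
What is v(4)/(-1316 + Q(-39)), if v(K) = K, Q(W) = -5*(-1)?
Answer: -4/1311 ≈ -0.0030511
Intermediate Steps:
Q(W) = 5
v(4)/(-1316 + Q(-39)) = 4/(-1316 + 5) = 4/(-1311) = -1/1311*4 = -4/1311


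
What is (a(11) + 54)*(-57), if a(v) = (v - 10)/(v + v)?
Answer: -67773/22 ≈ -3080.6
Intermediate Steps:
a(v) = (-10 + v)/(2*v) (a(v) = (-10 + v)/((2*v)) = (-10 + v)*(1/(2*v)) = (-10 + v)/(2*v))
(a(11) + 54)*(-57) = ((½)*(-10 + 11)/11 + 54)*(-57) = ((½)*(1/11)*1 + 54)*(-57) = (1/22 + 54)*(-57) = (1189/22)*(-57) = -67773/22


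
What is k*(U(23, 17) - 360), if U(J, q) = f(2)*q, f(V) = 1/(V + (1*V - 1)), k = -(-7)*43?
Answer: -319963/3 ≈ -1.0665e+5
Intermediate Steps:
k = 301 (k = -1*(-301) = 301)
f(V) = 1/(-1 + 2*V) (f(V) = 1/(V + (V - 1)) = 1/(V + (-1 + V)) = 1/(-1 + 2*V))
U(J, q) = q/3 (U(J, q) = q/(-1 + 2*2) = q/(-1 + 4) = q/3)
k*(U(23, 17) - 360) = 301*((⅓)*17 - 360) = 301*(17/3 - 360) = 301*(-1063/3) = -319963/3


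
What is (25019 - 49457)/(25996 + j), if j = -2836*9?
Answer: -12219/236 ≈ -51.775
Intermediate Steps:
j = -25524
(25019 - 49457)/(25996 + j) = (25019 - 49457)/(25996 - 25524) = -24438/472 = -24438*1/472 = -12219/236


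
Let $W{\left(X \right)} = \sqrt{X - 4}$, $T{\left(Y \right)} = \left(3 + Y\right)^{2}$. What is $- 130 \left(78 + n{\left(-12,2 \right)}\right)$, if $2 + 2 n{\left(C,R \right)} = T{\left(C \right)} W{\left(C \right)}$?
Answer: $-10010 - 21060 i \approx -10010.0 - 21060.0 i$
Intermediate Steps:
$W{\left(X \right)} = \sqrt{-4 + X}$
$n{\left(C,R \right)} = -1 + \frac{\sqrt{-4 + C} \left(3 + C\right)^{2}}{2}$ ($n{\left(C,R \right)} = -1 + \frac{\left(3 + C\right)^{2} \sqrt{-4 + C}}{2} = -1 + \frac{\sqrt{-4 + C} \left(3 + C\right)^{2}}{2}$)
$- 130 \left(78 + n{\left(-12,2 \right)}\right) = - 130 \left(78 - \left(1 - \frac{\sqrt{-4 - 12} \left(3 - 12\right)^{2}}{2}\right)\right) = - 130 \left(78 - \left(1 - \frac{\sqrt{-16} \left(-9\right)^{2}}{2}\right)\right) = - 130 \left(78 - \left(1 - \frac{1}{2} \cdot 4 i 81\right)\right) = - 130 \left(78 - \left(1 - 162 i\right)\right) = - 130 \left(77 + 162 i\right) = -10010 - 21060 i$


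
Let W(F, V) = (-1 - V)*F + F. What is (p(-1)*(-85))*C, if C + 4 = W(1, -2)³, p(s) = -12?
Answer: 4080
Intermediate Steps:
W(F, V) = F + F*(-1 - V) (W(F, V) = F*(-1 - V) + F = F + F*(-1 - V))
C = 4 (C = -4 + (-1*1*(-2))³ = -4 + 2³ = -4 + 8 = 4)
(p(-1)*(-85))*C = -12*(-85)*4 = 1020*4 = 4080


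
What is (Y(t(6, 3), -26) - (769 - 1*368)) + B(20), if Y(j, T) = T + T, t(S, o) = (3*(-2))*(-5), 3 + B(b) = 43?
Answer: -413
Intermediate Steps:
B(b) = 40 (B(b) = -3 + 43 = 40)
t(S, o) = 30 (t(S, o) = -6*(-5) = 30)
Y(j, T) = 2*T
(Y(t(6, 3), -26) - (769 - 1*368)) + B(20) = (2*(-26) - (769 - 1*368)) + 40 = (-52 - (769 - 368)) + 40 = (-52 - 1*401) + 40 = (-52 - 401) + 40 = -453 + 40 = -413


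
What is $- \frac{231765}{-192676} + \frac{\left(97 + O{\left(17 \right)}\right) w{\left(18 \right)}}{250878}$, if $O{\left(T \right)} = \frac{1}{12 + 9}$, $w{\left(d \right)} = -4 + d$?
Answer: $\frac{87609783193}{72507254292} \approx 1.2083$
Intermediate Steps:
$O{\left(T \right)} = \frac{1}{21}$
$- \frac{231765}{-192676} + \frac{\left(97 + O{\left(17 \right)}\right) w{\left(18 \right)}}{250878} = - \frac{231765}{-192676} + \frac{\left(97 + \frac{1}{21}\right) \left(-4 + 18\right)}{250878} = \left(-231765\right) \left(- \frac{1}{192676}\right) + \frac{2038}{21} \cdot 14 \cdot \frac{1}{250878} = \frac{231765}{192676} + \frac{4076}{3} \cdot \frac{1}{250878} = \frac{231765}{192676} + \frac{2038}{376317} = \frac{87609783193}{72507254292}$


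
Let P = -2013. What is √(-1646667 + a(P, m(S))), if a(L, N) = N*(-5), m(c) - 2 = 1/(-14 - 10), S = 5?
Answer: I*√237121458/12 ≈ 1283.2*I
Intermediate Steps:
m(c) = 47/24 (m(c) = 2 + 1/(-14 - 10) = 2 + 1/(-24) = 2 - 1/24 = 47/24)
a(L, N) = -5*N
√(-1646667 + a(P, m(S))) = √(-1646667 - 5*47/24) = √(-1646667 - 235/24) = √(-39520243/24) = I*√237121458/12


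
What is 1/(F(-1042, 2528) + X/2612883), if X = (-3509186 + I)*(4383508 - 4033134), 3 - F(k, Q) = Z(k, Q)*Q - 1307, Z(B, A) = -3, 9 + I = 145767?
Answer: -2612883/1155218740670 ≈ -2.2618e-6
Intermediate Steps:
I = 145758 (I = -9 + 145767 = 145758)
F(k, Q) = 1310 + 3*Q (F(k, Q) = 3 - (-3*Q - 1307) = 3 - (-1307 - 3*Q) = 3 + (1307 + 3*Q) = 1310 + 3*Q)
X = -1178457722072 (X = (-3509186 + 145758)*(4383508 - 4033134) = -3363428*350374 = -1178457722072)
1/(F(-1042, 2528) + X/2612883) = 1/((1310 + 3*2528) - 1178457722072/2612883) = 1/((1310 + 7584) - 1178457722072*1/2612883) = 1/(8894 - 1178457722072/2612883) = 1/(-1155218740670/2612883) = -2612883/1155218740670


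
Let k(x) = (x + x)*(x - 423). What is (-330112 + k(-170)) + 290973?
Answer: 162481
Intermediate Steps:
k(x) = 2*x*(-423 + x) (k(x) = (2*x)*(-423 + x) = 2*x*(-423 + x))
(-330112 + k(-170)) + 290973 = (-330112 + 2*(-170)*(-423 - 170)) + 290973 = (-330112 + 2*(-170)*(-593)) + 290973 = (-330112 + 201620) + 290973 = -128492 + 290973 = 162481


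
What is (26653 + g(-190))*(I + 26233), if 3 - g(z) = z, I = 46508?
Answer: 1952804886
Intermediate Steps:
g(z) = 3 - z
(26653 + g(-190))*(I + 26233) = (26653 + (3 - 1*(-190)))*(46508 + 26233) = (26653 + (3 + 190))*72741 = (26653 + 193)*72741 = 26846*72741 = 1952804886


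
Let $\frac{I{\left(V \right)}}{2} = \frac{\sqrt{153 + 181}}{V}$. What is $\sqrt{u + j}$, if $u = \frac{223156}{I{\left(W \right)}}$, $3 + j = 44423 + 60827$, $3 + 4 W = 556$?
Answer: $\frac{\sqrt{11740934332 + 5152169939 \sqrt{334}}}{334} \approx 974.32$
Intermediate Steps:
$W = \frac{553}{4}$ ($W = - \frac{3}{4} + \frac{1}{4} \cdot 556 = - \frac{3}{4} + 139 = \frac{553}{4} \approx 138.25$)
$I{\left(V \right)} = \frac{2 \sqrt{334}}{V}$ ($I{\left(V \right)} = 2 \frac{\sqrt{153 + 181}}{V} = 2 \frac{\sqrt{334}}{V} = \frac{2 \sqrt{334}}{V}$)
$j = 105247$ ($j = -3 + \left(44423 + 60827\right) = -3 + 105250 = 105247$)
$u = \frac{30851317 \sqrt{334}}{668}$ ($u = \frac{223156}{2 \sqrt{334} \frac{1}{\frac{553}{4}}} = \frac{223156}{2 \sqrt{334} \cdot \frac{4}{553}} = \frac{223156}{\frac{8}{553} \sqrt{334}} = 223156 \frac{553 \sqrt{334}}{2672} = \frac{30851317 \sqrt{334}}{668} \approx 8.4405 \cdot 10^{5}$)
$\sqrt{u + j} = \sqrt{\frac{30851317 \sqrt{334}}{668} + 105247} = \sqrt{105247 + \frac{30851317 \sqrt{334}}{668}}$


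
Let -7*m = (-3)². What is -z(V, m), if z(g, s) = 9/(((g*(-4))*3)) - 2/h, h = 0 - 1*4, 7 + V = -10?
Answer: -37/68 ≈ -0.54412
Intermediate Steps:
V = -17 (V = -7 - 10 = -17)
m = -9/7 (m = -⅐*(-3)² = -⅐*9 = -9/7 ≈ -1.2857)
h = -4 (h = 0 - 4 = -4)
z(g, s) = ½ - 3/(4*g) (z(g, s) = 9/(((g*(-4))*3)) - 2/(-4) = 9/((-4*g*3)) - 2*(-¼) = 9/((-12*g)) + ½ = 9*(-1/(12*g)) + ½ = -3/(4*g) + ½ = ½ - 3/(4*g))
-z(V, m) = -(-3 + 2*(-17))/(4*(-17)) = -(-1)*(-3 - 34)/(4*17) = -(-1)*(-37)/(4*17) = -1*37/68 = -37/68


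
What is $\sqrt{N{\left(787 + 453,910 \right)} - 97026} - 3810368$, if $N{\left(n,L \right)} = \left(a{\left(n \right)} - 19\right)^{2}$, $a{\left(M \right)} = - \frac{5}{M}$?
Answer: $-3810368 + \frac{i \sqrt{5945274735}}{248} \approx -3.8104 \cdot 10^{6} + 310.91 i$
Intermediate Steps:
$N{\left(n,L \right)} = \left(-19 - \frac{5}{n}\right)^{2}$ ($N{\left(n,L \right)} = \left(- \frac{5}{n} - 19\right)^{2} = \left(-19 - \frac{5}{n}\right)^{2}$)
$\sqrt{N{\left(787 + 453,910 \right)} - 97026} - 3810368 = \sqrt{\frac{\left(5 + 19 \left(787 + 453\right)\right)^{2}}{\left(787 + 453\right)^{2}} - 97026} - 3810368 = \sqrt{\frac{\left(5 + 19 \cdot 1240\right)^{2}}{1537600} - 97026} - 3810368 = \sqrt{\frac{\left(5 + 23560\right)^{2}}{1537600} - 97026} - 3810368 = \sqrt{\frac{23565^{2}}{1537600} - 97026} - 3810368 = \sqrt{\frac{1}{1537600} \cdot 555309225 - 97026} - 3810368 = \sqrt{\frac{22212369}{61504} - 97026} - 3810368 = \sqrt{- \frac{5945274735}{61504}} - 3810368 = \frac{i \sqrt{5945274735}}{248} - 3810368 = -3810368 + \frac{i \sqrt{5945274735}}{248}$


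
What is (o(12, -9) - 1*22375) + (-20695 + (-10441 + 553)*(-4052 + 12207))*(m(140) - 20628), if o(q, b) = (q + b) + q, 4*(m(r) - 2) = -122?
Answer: 3332196436135/2 ≈ 1.6661e+12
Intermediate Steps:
m(r) = -57/2 (m(r) = 2 + (¼)*(-122) = 2 - 61/2 = -57/2)
o(q, b) = b + 2*q (o(q, b) = (b + q) + q = b + 2*q)
(o(12, -9) - 1*22375) + (-20695 + (-10441 + 553)*(-4052 + 12207))*(m(140) - 20628) = ((-9 + 2*12) - 1*22375) + (-20695 + (-10441 + 553)*(-4052 + 12207))*(-57/2 - 20628) = ((-9 + 24) - 22375) + (-20695 - 9888*8155)*(-41313/2) = (15 - 22375) + (-20695 - 80636640)*(-41313/2) = -22360 - 80657335*(-41313/2) = -22360 + 3332196480855/2 = 3332196436135/2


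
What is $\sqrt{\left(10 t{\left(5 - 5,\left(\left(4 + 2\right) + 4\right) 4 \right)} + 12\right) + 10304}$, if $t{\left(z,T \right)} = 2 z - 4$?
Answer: $2 \sqrt{2569} \approx 101.37$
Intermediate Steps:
$t{\left(z,T \right)} = -4 + 2 z$
$\sqrt{\left(10 t{\left(5 - 5,\left(\left(4 + 2\right) + 4\right) 4 \right)} + 12\right) + 10304} = \sqrt{\left(10 \left(-4 + 2 \left(5 - 5\right)\right) + 12\right) + 10304} = \sqrt{\left(10 \left(-4 + 2 \cdot 0\right) + 12\right) + 10304} = \sqrt{\left(10 \left(-4 + 0\right) + 12\right) + 10304} = \sqrt{\left(10 \left(-4\right) + 12\right) + 10304} = \sqrt{\left(-40 + 12\right) + 10304} = \sqrt{-28 + 10304} = \sqrt{10276} = 2 \sqrt{2569}$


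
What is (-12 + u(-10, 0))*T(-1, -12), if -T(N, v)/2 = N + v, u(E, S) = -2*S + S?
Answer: -312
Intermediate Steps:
u(E, S) = -S
T(N, v) = -2*N - 2*v (T(N, v) = -2*(N + v) = -2*N - 2*v)
(-12 + u(-10, 0))*T(-1, -12) = (-12 - 1*0)*(-2*(-1) - 2*(-12)) = (-12 + 0)*(2 + 24) = -12*26 = -312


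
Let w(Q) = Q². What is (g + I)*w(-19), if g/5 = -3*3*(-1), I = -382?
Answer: -121657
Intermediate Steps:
g = 45 (g = 5*(-3*3*(-1)) = 5*(-9*(-1)) = 5*9 = 45)
(g + I)*w(-19) = (45 - 382)*(-19)² = -337*361 = -121657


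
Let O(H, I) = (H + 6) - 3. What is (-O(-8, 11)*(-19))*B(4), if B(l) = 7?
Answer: -665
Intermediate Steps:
O(H, I) = 3 + H (O(H, I) = (6 + H) - 3 = 3 + H)
(-O(-8, 11)*(-19))*B(4) = (-(3 - 8)*(-19))*7 = (-1*(-5)*(-19))*7 = (5*(-19))*7 = -95*7 = -665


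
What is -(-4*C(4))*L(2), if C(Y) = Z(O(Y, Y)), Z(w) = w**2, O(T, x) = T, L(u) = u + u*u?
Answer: 384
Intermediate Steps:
L(u) = u + u**2
C(Y) = Y**2
-(-4*C(4))*L(2) = -(-4*4**2)*2*(1 + 2) = -(-4*16)*2*3 = -(-64)*6 = -1*(-384) = 384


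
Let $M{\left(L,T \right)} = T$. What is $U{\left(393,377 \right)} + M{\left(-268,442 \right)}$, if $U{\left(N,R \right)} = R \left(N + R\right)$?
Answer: $290732$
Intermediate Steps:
$U{\left(393,377 \right)} + M{\left(-268,442 \right)} = 377 \left(393 + 377\right) + 442 = 377 \cdot 770 + 442 = 290290 + 442 = 290732$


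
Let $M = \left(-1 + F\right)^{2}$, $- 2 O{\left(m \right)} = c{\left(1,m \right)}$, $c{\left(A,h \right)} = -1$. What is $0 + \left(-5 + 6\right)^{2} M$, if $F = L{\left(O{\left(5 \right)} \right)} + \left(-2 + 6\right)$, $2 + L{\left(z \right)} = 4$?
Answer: $25$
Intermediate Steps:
$O{\left(m \right)} = \frac{1}{2}$ ($O{\left(m \right)} = \left(- \frac{1}{2}\right) \left(-1\right) = \frac{1}{2}$)
$L{\left(z \right)} = 2$ ($L{\left(z \right)} = -2 + 4 = 2$)
$F = 6$ ($F = 2 + \left(-2 + 6\right) = 2 + 4 = 6$)
$M = 25$ ($M = \left(-1 + 6\right)^{2} = 5^{2} = 25$)
$0 + \left(-5 + 6\right)^{2} M = 0 + \left(-5 + 6\right)^{2} \cdot 25 = 0 + 1^{2} \cdot 25 = 0 + 1 \cdot 25 = 0 + 25 = 25$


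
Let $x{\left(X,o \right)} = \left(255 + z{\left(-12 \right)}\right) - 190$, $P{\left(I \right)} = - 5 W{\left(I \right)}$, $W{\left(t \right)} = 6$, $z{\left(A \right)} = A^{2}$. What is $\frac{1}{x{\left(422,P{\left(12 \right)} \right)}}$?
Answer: $\frac{1}{209} \approx 0.0047847$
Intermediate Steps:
$P{\left(I \right)} = -30$ ($P{\left(I \right)} = \left(-5\right) 6 = -30$)
$x{\left(X,o \right)} = 209$ ($x{\left(X,o \right)} = \left(255 + \left(-12\right)^{2}\right) - 190 = \left(255 + 144\right) - 190 = 399 - 190 = 209$)
$\frac{1}{x{\left(422,P{\left(12 \right)} \right)}} = \frac{1}{209}$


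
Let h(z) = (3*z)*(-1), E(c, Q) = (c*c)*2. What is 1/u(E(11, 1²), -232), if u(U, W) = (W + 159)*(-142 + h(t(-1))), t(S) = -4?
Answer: 1/9490 ≈ 0.00010537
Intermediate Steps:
E(c, Q) = 2*c² (E(c, Q) = c²*2 = 2*c²)
h(z) = -3*z
u(U, W) = -20670 - 130*W (u(U, W) = (W + 159)*(-142 - 3*(-4)) = (159 + W)*(-142 + 12) = (159 + W)*(-130) = -20670 - 130*W)
1/u(E(11, 1²), -232) = 1/(-20670 - 130*(-232)) = 1/(-20670 + 30160) = 1/9490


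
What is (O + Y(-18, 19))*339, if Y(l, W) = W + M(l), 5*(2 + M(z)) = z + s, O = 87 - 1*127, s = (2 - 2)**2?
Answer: -45087/5 ≈ -9017.4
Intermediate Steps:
s = 0 (s = 0**2 = 0)
O = -40 (O = 87 - 127 = -40)
M(z) = -2 + z/5 (M(z) = -2 + (z + 0)/5 = -2 + z/5)
Y(l, W) = -2 + W + l/5 (Y(l, W) = W + (-2 + l/5) = -2 + W + l/5)
(O + Y(-18, 19))*339 = (-40 + (-2 + 19 + (1/5)*(-18)))*339 = (-40 + (-2 + 19 - 18/5))*339 = (-40 + 67/5)*339 = -133/5*339 = -45087/5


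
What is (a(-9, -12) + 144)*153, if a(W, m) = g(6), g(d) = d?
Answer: 22950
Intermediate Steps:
a(W, m) = 6
(a(-9, -12) + 144)*153 = (6 + 144)*153 = 150*153 = 22950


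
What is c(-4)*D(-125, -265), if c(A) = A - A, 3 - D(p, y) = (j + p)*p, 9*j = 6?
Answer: 0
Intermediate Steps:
j = ⅔ (j = (⅑)*6 = ⅔ ≈ 0.66667)
D(p, y) = 3 - p*(⅔ + p) (D(p, y) = 3 - (⅔ + p)*p = 3 - p*(⅔ + p))
c(A) = 0
c(-4)*D(-125, -265) = 0*(3 - 1*(-125)² - ⅔*(-125)) = 0*(3 - 1*15625 + 250/3) = 0*(3 - 15625 + 250/3) = 0*(-46616/3) = 0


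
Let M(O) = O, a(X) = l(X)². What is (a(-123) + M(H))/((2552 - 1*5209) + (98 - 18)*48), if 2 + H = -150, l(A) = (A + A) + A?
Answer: 136009/1183 ≈ 114.97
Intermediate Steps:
l(A) = 3*A (l(A) = 2*A + A = 3*A)
H = -152 (H = -2 - 150 = -152)
a(X) = 9*X² (a(X) = (3*X)² = 9*X²)
(a(-123) + M(H))/((2552 - 1*5209) + (98 - 18)*48) = (9*(-123)² - 152)/((2552 - 1*5209) + (98 - 18)*48) = (9*15129 - 152)/((2552 - 5209) + 80*48) = (136161 - 152)/(-2657 + 3840) = 136009/1183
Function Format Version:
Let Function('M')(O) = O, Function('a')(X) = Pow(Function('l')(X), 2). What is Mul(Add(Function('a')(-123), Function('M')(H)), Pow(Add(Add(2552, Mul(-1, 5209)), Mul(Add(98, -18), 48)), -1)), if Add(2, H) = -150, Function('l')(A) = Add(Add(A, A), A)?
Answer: Rational(136009, 1183) ≈ 114.97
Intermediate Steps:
Function('l')(A) = Mul(3, A) (Function('l')(A) = Add(Mul(2, A), A) = Mul(3, A))
H = -152 (H = Add(-2, -150) = -152)
Function('a')(X) = Mul(9, Pow(X, 2)) (Function('a')(X) = Pow(Mul(3, X), 2) = Mul(9, Pow(X, 2)))
Mul(Add(Function('a')(-123), Function('M')(H)), Pow(Add(Add(2552, Mul(-1, 5209)), Mul(Add(98, -18), 48)), -1)) = Mul(Add(Mul(9, Pow(-123, 2)), -152), Pow(Add(Add(2552, Mul(-1, 5209)), Mul(Add(98, -18), 48)), -1)) = Mul(Add(Mul(9, 15129), -152), Pow(Add(Add(2552, -5209), Mul(80, 48)), -1)) = Mul(Add(136161, -152), Pow(Add(-2657, 3840), -1)) = Mul(136009, Pow(1183, -1)) = Mul(136009, Rational(1, 1183)) = Rational(136009, 1183)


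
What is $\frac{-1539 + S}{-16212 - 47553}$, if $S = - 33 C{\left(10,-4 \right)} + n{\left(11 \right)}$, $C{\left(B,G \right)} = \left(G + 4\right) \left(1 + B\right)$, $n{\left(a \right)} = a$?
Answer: $\frac{1528}{63765} \approx 0.023963$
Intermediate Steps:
$C{\left(B,G \right)} = \left(1 + B\right) \left(4 + G\right)$ ($C{\left(B,G \right)} = \left(4 + G\right) \left(1 + B\right) = \left(1 + B\right) \left(4 + G\right)$)
$S = 11$ ($S = - 33 \left(4 - 4 + 4 \cdot 10 + 10 \left(-4\right)\right) + 11 = - 33 \left(4 - 4 + 40 - 40\right) + 11 = \left(-33\right) 0 + 11 = 0 + 11 = 11$)
$\frac{-1539 + S}{-16212 - 47553} = \frac{-1539 + 11}{-16212 - 47553} = - \frac{1528}{-63765} = \left(-1528\right) \left(- \frac{1}{63765}\right) = \frac{1528}{63765}$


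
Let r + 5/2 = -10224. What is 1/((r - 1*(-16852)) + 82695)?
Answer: 2/178641 ≈ 1.1196e-5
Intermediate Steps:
r = -20453/2 (r = -5/2 - 10224 = -20453/2 ≈ -10227.)
1/((r - 1*(-16852)) + 82695) = 1/((-20453/2 - 1*(-16852)) + 82695) = 1/((-20453/2 + 16852) + 82695) = 1/(13251/2 + 82695) = 1/(178641/2) = 2/178641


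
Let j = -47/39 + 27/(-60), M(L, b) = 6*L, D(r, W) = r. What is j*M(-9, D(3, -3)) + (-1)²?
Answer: 11749/130 ≈ 90.377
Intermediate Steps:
j = -1291/780 (j = -47*1/39 + 27*(-1/60) = -47/39 - 9/20 = -1291/780 ≈ -1.6551)
j*M(-9, D(3, -3)) + (-1)² = -1291*(-9)/130 + (-1)² = -1291/780*(-54) + 1 = 11619/130 + 1 = 11749/130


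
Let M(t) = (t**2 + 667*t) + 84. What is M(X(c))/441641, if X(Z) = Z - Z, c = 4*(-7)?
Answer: 84/441641 ≈ 0.00019020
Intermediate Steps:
c = -28
X(Z) = 0
M(t) = 84 + t**2 + 667*t
M(X(c))/441641 = (84 + 0**2 + 667*0)/441641 = (84 + 0 + 0)*(1/441641) = 84*(1/441641) = 84/441641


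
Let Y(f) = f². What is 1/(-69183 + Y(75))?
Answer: -1/63558 ≈ -1.5734e-5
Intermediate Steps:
1/(-69183 + Y(75)) = 1/(-69183 + 75²) = 1/(-69183 + 5625) = 1/(-63558) = -1/63558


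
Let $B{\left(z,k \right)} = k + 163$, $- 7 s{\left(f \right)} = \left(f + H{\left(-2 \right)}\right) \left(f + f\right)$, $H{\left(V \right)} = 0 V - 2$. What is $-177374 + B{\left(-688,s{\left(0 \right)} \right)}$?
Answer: $-177211$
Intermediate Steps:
$H{\left(V \right)} = -2$ ($H{\left(V \right)} = 0 - 2 = -2$)
$s{\left(f \right)} = - \frac{2 f \left(-2 + f\right)}{7}$ ($s{\left(f \right)} = - \frac{\left(f - 2\right) \left(f + f\right)}{7} = - \frac{\left(-2 + f\right) 2 f}{7} = - \frac{2 f \left(-2 + f\right)}{7}$)
$B{\left(z,k \right)} = 163 + k$
$-177374 + B{\left(-688,s{\left(0 \right)} \right)} = -177374 + \left(163 + \frac{2}{7} \cdot 0 \left(2 - 0\right)\right) = -177374 + \left(163 + \frac{2}{7} \cdot 0 \left(2 + 0\right)\right) = -177374 + \left(163 + \frac{2}{7} \cdot 0 \cdot 2\right) = -177374 + \left(163 + 0\right) = -177374 + 163 = -177211$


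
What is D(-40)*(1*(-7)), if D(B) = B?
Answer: 280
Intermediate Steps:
D(-40)*(1*(-7)) = -40*(-7) = 280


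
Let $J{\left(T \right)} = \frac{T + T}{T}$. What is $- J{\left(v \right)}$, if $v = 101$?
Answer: $-2$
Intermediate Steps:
$J{\left(T \right)} = 2$ ($J{\left(T \right)} = \frac{2 T}{T} = 2$)
$- J{\left(v \right)} = \left(-1\right) 2 = -2$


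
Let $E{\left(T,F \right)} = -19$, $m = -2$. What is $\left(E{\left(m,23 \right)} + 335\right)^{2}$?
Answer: $99856$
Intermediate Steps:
$\left(E{\left(m,23 \right)} + 335\right)^{2} = \left(-19 + 335\right)^{2} = 316^{2} = 99856$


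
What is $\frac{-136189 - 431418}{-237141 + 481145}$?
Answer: $- \frac{567607}{244004} \approx -2.3262$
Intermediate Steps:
$\frac{-136189 - 431418}{-237141 + 481145} = - \frac{567607}{244004}$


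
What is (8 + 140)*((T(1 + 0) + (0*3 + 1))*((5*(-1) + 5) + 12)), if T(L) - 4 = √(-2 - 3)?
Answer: 8880 + 1776*I*√5 ≈ 8880.0 + 3971.3*I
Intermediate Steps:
T(L) = 4 + I*√5 (T(L) = 4 + √(-2 - 3) = 4 + √(-5) = 4 + I*√5)
(8 + 140)*((T(1 + 0) + (0*3 + 1))*((5*(-1) + 5) + 12)) = (8 + 140)*(((4 + I*√5) + (0*3 + 1))*((5*(-1) + 5) + 12)) = 148*(((4 + I*√5) + (0 + 1))*((-5 + 5) + 12)) = 148*(((4 + I*√5) + 1)*(0 + 12)) = 148*((5 + I*√5)*12) = 148*(60 + 12*I*√5) = 8880 + 1776*I*√5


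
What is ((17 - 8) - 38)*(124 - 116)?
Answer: -232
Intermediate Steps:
((17 - 8) - 38)*(124 - 116) = (9 - 38)*8 = -29*8 = -232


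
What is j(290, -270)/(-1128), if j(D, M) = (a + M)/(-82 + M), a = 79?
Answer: -191/397056 ≈ -0.00048104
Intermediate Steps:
j(D, M) = (79 + M)/(-82 + M)
j(290, -270)/(-1128) = ((79 - 270)/(-82 - 270))/(-1128) = (-191/(-352))*(-1/1128) = -1/352*(-191)*(-1/1128) = (191/352)*(-1/1128) = -191/397056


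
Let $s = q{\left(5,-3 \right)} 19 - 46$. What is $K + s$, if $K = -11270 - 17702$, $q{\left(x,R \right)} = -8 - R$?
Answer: $-29113$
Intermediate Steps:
$K = -28972$
$s = -141$ ($s = \left(-8 - -3\right) 19 - 46 = \left(-8 + 3\right) 19 - 46 = \left(-5\right) 19 - 46 = -95 - 46 = -141$)
$K + s = -28972 - 141 = -29113$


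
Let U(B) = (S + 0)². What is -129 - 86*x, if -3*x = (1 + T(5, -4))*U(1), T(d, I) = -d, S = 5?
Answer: -8987/3 ≈ -2995.7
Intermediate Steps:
U(B) = 25 (U(B) = (5 + 0)² = 5² = 25)
x = 100/3 (x = -(1 - 1*5)*25/3 = -(1 - 5)*25/3 = -(-4)*25/3 = -⅓*(-100) = 100/3 ≈ 33.333)
-129 - 86*x = -129 - 86*100/3 = -129 - 8600/3 = -8987/3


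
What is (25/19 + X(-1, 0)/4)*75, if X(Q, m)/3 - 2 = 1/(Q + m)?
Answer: 11775/76 ≈ 154.93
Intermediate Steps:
X(Q, m) = 6 + 3/(Q + m)
(25/19 + X(-1, 0)/4)*75 = (25/19 + (3*(1 + 2*(-1) + 2*0)/(-1 + 0))/4)*75 = (25*(1/19) + (3*(1 - 2 + 0)/(-1))*(1/4))*75 = (25/19 + (3*(-1)*(-1))*(1/4))*75 = (25/19 + 3*(1/4))*75 = (25/19 + 3/4)*75 = (157/76)*75 = 11775/76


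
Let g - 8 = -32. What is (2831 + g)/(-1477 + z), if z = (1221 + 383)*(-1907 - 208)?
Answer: -2807/3393937 ≈ -0.00082706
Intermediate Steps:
g = -24 (g = 8 - 32 = -24)
z = -3392460 (z = 1604*(-2115) = -3392460)
(2831 + g)/(-1477 + z) = (2831 - 24)/(-1477 - 3392460) = 2807/(-3393937) = 2807*(-1/3393937) = -2807/3393937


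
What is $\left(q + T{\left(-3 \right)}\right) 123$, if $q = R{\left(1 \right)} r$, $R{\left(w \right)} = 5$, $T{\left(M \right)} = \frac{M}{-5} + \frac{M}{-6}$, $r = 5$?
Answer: $\frac{32103}{10} \approx 3210.3$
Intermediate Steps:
$T{\left(M \right)} = - \frac{11 M}{30}$ ($T{\left(M \right)} = M \left(- \frac{1}{5}\right) + M \left(- \frac{1}{6}\right) = - \frac{M}{5} - \frac{M}{6} = - \frac{11 M}{30}$)
$q = 25$ ($q = 5 \cdot 5 = 25$)
$\left(q + T{\left(-3 \right)}\right) 123 = \left(25 - - \frac{11}{10}\right) 123 = \left(25 + \frac{11}{10}\right) 123 = \frac{261}{10} \cdot 123 = \frac{32103}{10}$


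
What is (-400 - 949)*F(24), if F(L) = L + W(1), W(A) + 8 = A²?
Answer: -22933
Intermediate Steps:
W(A) = -8 + A²
F(L) = -7 + L (F(L) = L + (-8 + 1²) = L + (-8 + 1) = L - 7 = -7 + L)
(-400 - 949)*F(24) = (-400 - 949)*(-7 + 24) = -1349*17 = -22933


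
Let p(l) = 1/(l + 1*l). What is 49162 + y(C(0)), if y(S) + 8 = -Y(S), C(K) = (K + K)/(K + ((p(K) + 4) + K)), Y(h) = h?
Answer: 49154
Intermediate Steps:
p(l) = 1/(2*l) (p(l) = 1/(l + l) = 1/(2*l))
C(K) = 2*K/(4 + 1/(2*K) + 2*K) (C(K) = (K + K)/(K + ((1/(2*K) + 4) + K)) = (2*K)/(K + ((4 + 1/(2*K)) + K)) = (2*K)/(K + (4 + K + 1/(2*K))) = (2*K)/(4 + 1/(2*K) + 2*K) = 2*K/(4 + 1/(2*K) + 2*K))
y(S) = -8 - S
49162 + y(C(0)) = 49162 + (-8 - 4*0**2/(1 + 4*0*(2 + 0))) = 49162 + (-8 - 4*0/(1 + 4*0*2)) = 49162 + (-8 - 4*0/(1 + 0)) = 49162 + (-8 - 4*0/1) = 49162 + (-8 - 4*0) = 49162 + (-8 - 1*0) = 49162 + (-8 + 0) = 49162 - 8 = 49154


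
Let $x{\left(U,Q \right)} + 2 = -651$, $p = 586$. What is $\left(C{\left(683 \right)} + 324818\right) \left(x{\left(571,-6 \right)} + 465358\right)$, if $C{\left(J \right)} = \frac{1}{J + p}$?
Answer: $\frac{191548632752315}{1269} \approx 1.5094 \cdot 10^{11}$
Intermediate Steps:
$x{\left(U,Q \right)} = -653$ ($x{\left(U,Q \right)} = -2 - 651 = -653$)
$C{\left(J \right)} = \frac{1}{586 + J}$ ($C{\left(J \right)} = \frac{1}{J + 586} = \frac{1}{586 + J}$)
$\left(C{\left(683 \right)} + 324818\right) \left(x{\left(571,-6 \right)} + 465358\right) = \left(\frac{1}{586 + 683} + 324818\right) \left(-653 + 465358\right) = \left(\frac{1}{1269} + 324818\right) 464705 = \frac{412194043}{1269} \cdot 464705 = \frac{191548632752315}{1269}$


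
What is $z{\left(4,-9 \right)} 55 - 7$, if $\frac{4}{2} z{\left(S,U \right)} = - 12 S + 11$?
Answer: $- \frac{2049}{2} \approx -1024.5$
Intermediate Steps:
$z{\left(S,U \right)} = \frac{11}{2} - 6 S$ ($z{\left(S,U \right)} = \frac{- 12 S + 11}{2} = \frac{11 - 12 S}{2} = \frac{11}{2} - 6 S$)
$z{\left(4,-9 \right)} 55 - 7 = \left(\frac{11}{2} - 24\right) 55 - 7 = \left(\frac{11}{2} - 24\right) 55 + \left(-41 + 34\right) = \left(- \frac{37}{2}\right) 55 - 7 = - \frac{2035}{2} - 7 = - \frac{2049}{2}$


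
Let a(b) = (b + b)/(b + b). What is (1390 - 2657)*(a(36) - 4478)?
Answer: 5672359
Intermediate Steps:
a(b) = 1 (a(b) = (2*b)/((2*b)) = (2*b)*(1/(2*b)) = 1)
(1390 - 2657)*(a(36) - 4478) = (1390 - 2657)*(1 - 4478) = -1267*(-4477) = 5672359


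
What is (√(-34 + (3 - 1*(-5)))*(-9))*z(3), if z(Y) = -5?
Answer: 45*I*√26 ≈ 229.46*I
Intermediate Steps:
(√(-34 + (3 - 1*(-5)))*(-9))*z(3) = (√(-34 + (3 - 1*(-5)))*(-9))*(-5) = (√(-34 + (3 + 5))*(-9))*(-5) = (√(-34 + 8)*(-9))*(-5) = (√(-26)*(-9))*(-5) = ((I*√26)*(-9))*(-5) = -9*I*√26*(-5) = 45*I*√26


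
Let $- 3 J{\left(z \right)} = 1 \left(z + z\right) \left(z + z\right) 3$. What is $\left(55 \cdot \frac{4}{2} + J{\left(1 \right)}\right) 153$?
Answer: $16218$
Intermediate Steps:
$J{\left(z \right)} = - 4 z^{2}$ ($J{\left(z \right)} = - \frac{1 \left(z + z\right) \left(z + z\right) 3}{3} = - \frac{1 \cdot 2 z 2 z 3}{3} = - \frac{1 \cdot 4 z^{2} \cdot 3}{3} = - \frac{4 z^{2} \cdot 3}{3} = - \frac{12 z^{2}}{3} = - 4 z^{2}$)
$\left(55 \cdot \frac{4}{2} + J{\left(1 \right)}\right) 153 = \left(55 \cdot \frac{4}{2} - 4 \cdot 1^{2}\right) 153 = \left(55 \cdot 4 \cdot \frac{1}{2} - 4\right) 153 = \left(55 \cdot 2 - 4\right) 153 = \left(110 - 4\right) 153 = 106 \cdot 153 = 16218$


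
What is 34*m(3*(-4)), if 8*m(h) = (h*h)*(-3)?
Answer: -1836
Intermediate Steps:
m(h) = -3*h²/8 (m(h) = ((h*h)*(-3))/8 = (h²*(-3))/8 = (-3*h²)/8 = -3*h²/8)
34*m(3*(-4)) = 34*(-3*(3*(-4))²/8) = 34*(-3/8*(-12)²) = 34*(-3/8*144) = 34*(-54) = -1836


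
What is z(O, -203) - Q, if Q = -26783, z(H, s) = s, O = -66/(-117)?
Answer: 26580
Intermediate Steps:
O = 22/39 (O = -66*(-1/117) = 22/39 ≈ 0.56410)
z(O, -203) - Q = -203 - 1*(-26783) = -203 + 26783 = 26580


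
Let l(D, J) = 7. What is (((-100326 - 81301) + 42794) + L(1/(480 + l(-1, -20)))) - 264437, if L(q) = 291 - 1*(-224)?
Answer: -402755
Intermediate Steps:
L(q) = 515 (L(q) = 291 + 224 = 515)
(((-100326 - 81301) + 42794) + L(1/(480 + l(-1, -20)))) - 264437 = (((-100326 - 81301) + 42794) + 515) - 264437 = ((-181627 + 42794) + 515) - 264437 = (-138833 + 515) - 264437 = -138318 - 264437 = -402755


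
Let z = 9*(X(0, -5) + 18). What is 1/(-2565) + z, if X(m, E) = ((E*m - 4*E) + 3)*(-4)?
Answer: -1708291/2565 ≈ -666.00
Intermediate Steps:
X(m, E) = -12 + 16*E - 4*E*m (X(m, E) = ((-4*E + E*m) + 3)*(-4) = (3 - 4*E + E*m)*(-4) = -12 + 16*E - 4*E*m)
z = -666 (z = 9*((-12 + 16*(-5) - 4*(-5)*0) + 18) = 9*((-12 - 80 + 0) + 18) = 9*(-92 + 18) = 9*(-74) = -666)
1/(-2565) + z = 1/(-2565) - 666 = -1/2565 - 666 = -1708291/2565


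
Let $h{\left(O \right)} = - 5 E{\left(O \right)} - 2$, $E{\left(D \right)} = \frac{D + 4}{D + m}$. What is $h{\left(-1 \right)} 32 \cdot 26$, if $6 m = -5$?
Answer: $\frac{56576}{11} \approx 5143.3$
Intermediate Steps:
$m = - \frac{5}{6}$ ($m = \frac{1}{6} \left(-5\right) = - \frac{5}{6} \approx -0.83333$)
$E{\left(D \right)} = \frac{4 + D}{- \frac{5}{6} + D}$ ($E{\left(D \right)} = \frac{D + 4}{D - \frac{5}{6}} = \frac{4 + D}{- \frac{5}{6} + D}$)
$h{\left(O \right)} = -2 - \frac{30 \left(4 + O\right)}{-5 + 6 O}$ ($h{\left(O \right)} = - 5 \frac{6 \left(4 + O\right)}{-5 + 6 O} - 2 = - \frac{30 \left(4 + O\right)}{-5 + 6 O} - 2 = -2 - \frac{30 \left(4 + O\right)}{-5 + 6 O}$)
$h{\left(-1 \right)} 32 \cdot 26 = \frac{2 \left(-55 - -21\right)}{-5 + 6 \left(-1\right)} 32 \cdot 26 = \frac{2 \left(-55 + 21\right)}{-5 - 6} \cdot 32 \cdot 26 = 2 \frac{1}{-11} \left(-34\right) 32 \cdot 26 = 2 \left(- \frac{1}{11}\right) \left(-34\right) 32 \cdot 26 = \frac{68}{11} \cdot 32 \cdot 26 = \frac{2176}{11} \cdot 26 = \frac{56576}{11}$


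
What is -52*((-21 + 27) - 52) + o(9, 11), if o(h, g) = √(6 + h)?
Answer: 2392 + √15 ≈ 2395.9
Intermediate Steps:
-52*((-21 + 27) - 52) + o(9, 11) = -52*((-21 + 27) - 52) + √(6 + 9) = -52*(6 - 52) + √15 = -52*(-46) + √15 = 2392 + √15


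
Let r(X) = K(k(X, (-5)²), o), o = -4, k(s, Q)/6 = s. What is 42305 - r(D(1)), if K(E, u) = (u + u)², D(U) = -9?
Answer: 42241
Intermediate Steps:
k(s, Q) = 6*s
K(E, u) = 4*u² (K(E, u) = (2*u)² = 4*u²)
r(X) = 64 (r(X) = 4*(-4)² = 4*16 = 64)
42305 - r(D(1)) = 42305 - 1*64 = 42305 - 64 = 42241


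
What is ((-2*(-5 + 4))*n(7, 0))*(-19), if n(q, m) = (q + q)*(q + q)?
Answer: -7448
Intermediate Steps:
n(q, m) = 4*q² (n(q, m) = (2*q)*(2*q) = 4*q²)
((-2*(-5 + 4))*n(7, 0))*(-19) = ((-2*(-5 + 4))*(4*7²))*(-19) = ((-2*(-1))*(4*49))*(-19) = (2*196)*(-19) = 392*(-19) = -7448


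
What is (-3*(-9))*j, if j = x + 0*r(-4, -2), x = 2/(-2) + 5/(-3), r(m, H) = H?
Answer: -72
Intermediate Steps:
x = -8/3 (x = 2*(-1/2) + 5*(-1/3) = -1 - 5/3 = -8/3 ≈ -2.6667)
j = -8/3 (j = -8/3 + 0*(-2) = -8/3 + 0 = -8/3 ≈ -2.6667)
(-3*(-9))*j = -3*(-9)*(-8/3) = 27*(-8/3) = -72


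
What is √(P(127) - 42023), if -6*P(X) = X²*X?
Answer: I*√13803126/6 ≈ 619.21*I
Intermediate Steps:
P(X) = -X³/6 (P(X) = -X²*X/6 = -X³/6)
√(P(127) - 42023) = √(-⅙*127³ - 42023) = √(-⅙*2048383 - 42023) = √(-2048383/6 - 42023) = √(-2300521/6) = I*√13803126/6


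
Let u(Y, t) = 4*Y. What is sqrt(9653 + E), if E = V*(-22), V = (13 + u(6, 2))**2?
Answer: I*sqrt(20465) ≈ 143.06*I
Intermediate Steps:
V = 1369 (V = (13 + 4*6)**2 = (13 + 24)**2 = 37**2 = 1369)
E = -30118 (E = 1369*(-22) = -30118)
sqrt(9653 + E) = sqrt(9653 - 30118) = sqrt(-20465) = I*sqrt(20465)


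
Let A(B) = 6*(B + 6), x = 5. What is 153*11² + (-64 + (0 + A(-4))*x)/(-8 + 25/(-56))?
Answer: 8756873/473 ≈ 18513.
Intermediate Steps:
A(B) = 36 + 6*B (A(B) = 6*(6 + B) = 36 + 6*B)
153*11² + (-64 + (0 + A(-4))*x)/(-8 + 25/(-56)) = 153*11² + (-64 + (0 + (36 + 6*(-4)))*5)/(-8 + 25/(-56)) = 153*121 + (-64 + (0 + (36 - 24))*5)/(-8 + 25*(-1/56)) = 18513 + (-64 + (0 + 12)*5)/(-8 - 25/56) = 18513 + (-64 + 12*5)/(-473/56) = 18513 + (-64 + 60)*(-56/473) = 18513 - 4*(-56/473) = 18513 + 224/473 = 8756873/473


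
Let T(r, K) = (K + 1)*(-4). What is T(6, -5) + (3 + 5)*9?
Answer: 88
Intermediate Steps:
T(r, K) = -4 - 4*K (T(r, K) = (1 + K)*(-4) = -4 - 4*K)
T(6, -5) + (3 + 5)*9 = (-4 - 4*(-5)) + (3 + 5)*9 = (-4 + 20) + 8*9 = 16 + 72 = 88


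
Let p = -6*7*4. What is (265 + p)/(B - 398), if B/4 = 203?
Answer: 97/414 ≈ 0.23430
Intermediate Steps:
B = 812 (B = 4*203 = 812)
p = -168 (p = -42*4 = -168)
(265 + p)/(B - 398) = (265 - 168)/(812 - 398) = 97/414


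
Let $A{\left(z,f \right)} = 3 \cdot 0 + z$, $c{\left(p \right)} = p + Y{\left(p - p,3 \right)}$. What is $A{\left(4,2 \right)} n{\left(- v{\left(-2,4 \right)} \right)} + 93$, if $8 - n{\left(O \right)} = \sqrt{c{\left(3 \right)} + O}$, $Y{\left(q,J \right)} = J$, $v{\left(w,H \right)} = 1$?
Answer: $125 - 4 \sqrt{5} \approx 116.06$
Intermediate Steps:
$c{\left(p \right)} = 3 + p$ ($c{\left(p \right)} = p + 3 = 3 + p$)
$A{\left(z,f \right)} = z$ ($A{\left(z,f \right)} = 0 + z = z$)
$n{\left(O \right)} = 8 - \sqrt{6 + O}$ ($n{\left(O \right)} = 8 - \sqrt{\left(3 + 3\right) + O} = 8 - \sqrt{6 + O}$)
$A{\left(4,2 \right)} n{\left(- v{\left(-2,4 \right)} \right)} + 93 = 4 \left(8 - \sqrt{6 - 1}\right) + 93 = 4 \left(8 - \sqrt{5}\right) + 93 = \left(32 - 4 \sqrt{5}\right) + 93 = 125 - 4 \sqrt{5}$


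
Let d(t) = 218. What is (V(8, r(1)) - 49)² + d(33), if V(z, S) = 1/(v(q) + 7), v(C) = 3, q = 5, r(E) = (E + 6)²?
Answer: 260921/100 ≈ 2609.2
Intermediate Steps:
r(E) = (6 + E)²
V(z, S) = ⅒ (V(z, S) = 1/(3 + 7) = 1/10 = ⅒)
(V(8, r(1)) - 49)² + d(33) = (⅒ - 49)² + 218 = (-489/10)² + 218 = 239121/100 + 218 = 260921/100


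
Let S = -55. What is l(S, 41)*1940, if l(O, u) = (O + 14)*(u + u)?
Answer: -6522280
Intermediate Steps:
l(O, u) = 2*u*(14 + O) (l(O, u) = (14 + O)*(2*u) = 2*u*(14 + O))
l(S, 41)*1940 = (2*41*(14 - 55))*1940 = (2*41*(-41))*1940 = -3362*1940 = -6522280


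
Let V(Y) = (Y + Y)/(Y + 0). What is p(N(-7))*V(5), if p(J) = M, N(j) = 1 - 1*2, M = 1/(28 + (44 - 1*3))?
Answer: 2/69 ≈ 0.028986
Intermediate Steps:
M = 1/69 (M = 1/(28 + (44 - 3)) = 1/(28 + 41) = 1/69 ≈ 0.014493)
N(j) = -1 (N(j) = 1 - 2 = -1)
p(J) = 1/69
V(Y) = 2 (V(Y) = (2*Y)/Y = 2)
p(N(-7))*V(5) = (1/69)*2 = 2/69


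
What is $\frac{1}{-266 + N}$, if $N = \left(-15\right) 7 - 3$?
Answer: $- \frac{1}{374} \approx -0.0026738$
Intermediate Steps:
$N = -108$ ($N = -105 - 3 = -108$)
$\frac{1}{-266 + N} = \frac{1}{-266 - 108} = \frac{1}{-374} = - \frac{1}{374}$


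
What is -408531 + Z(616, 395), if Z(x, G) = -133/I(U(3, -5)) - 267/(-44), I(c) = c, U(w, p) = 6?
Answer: -53928217/132 ≈ -4.0855e+5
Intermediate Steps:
Z(x, G) = -2125/132 (Z(x, G) = -133/6 - 267/(-44) = -133*1/6 - 267*(-1/44) = -133/6 + 267/44 = -2125/132)
-408531 + Z(616, 395) = -408531 - 2125/132 = -53928217/132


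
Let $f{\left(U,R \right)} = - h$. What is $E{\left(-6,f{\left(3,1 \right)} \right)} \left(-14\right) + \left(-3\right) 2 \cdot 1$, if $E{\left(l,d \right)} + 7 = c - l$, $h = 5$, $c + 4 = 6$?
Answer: $-20$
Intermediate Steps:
$c = 2$ ($c = -4 + 6 = 2$)
$f{\left(U,R \right)} = -5$ ($f{\left(U,R \right)} = \left(-1\right) 5 = -5$)
$E{\left(l,d \right)} = -5 - l$ ($E{\left(l,d \right)} = -7 - \left(-2 + l\right) = -5 - l$)
$E{\left(-6,f{\left(3,1 \right)} \right)} \left(-14\right) + \left(-3\right) 2 \cdot 1 = \left(-5 - -6\right) \left(-14\right) + \left(-3\right) 2 \cdot 1 = \left(-5 + 6\right) \left(-14\right) - 6 = 1 \left(-14\right) - 6 = -14 - 6 = -20$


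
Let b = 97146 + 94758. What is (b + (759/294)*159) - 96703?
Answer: 9369925/98 ≈ 95612.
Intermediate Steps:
b = 191904
(b + (759/294)*159) - 96703 = (191904 + (759/294)*159) - 96703 = (191904 + (759*(1/294))*159) - 96703 = (191904 + (253/98)*159) - 96703 = (191904 + 40227/98) - 96703 = 18846819/98 - 96703 = 9369925/98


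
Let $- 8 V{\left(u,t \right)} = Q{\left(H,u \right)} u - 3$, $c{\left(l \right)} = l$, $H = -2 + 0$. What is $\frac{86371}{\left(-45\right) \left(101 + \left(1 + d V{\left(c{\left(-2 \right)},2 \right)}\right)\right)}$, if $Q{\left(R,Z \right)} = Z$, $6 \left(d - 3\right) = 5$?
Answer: $- \frac{1381936}{73095} \approx -18.906$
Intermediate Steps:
$d = \frac{23}{6}$ ($d = 3 + \frac{1}{6} \cdot 5 = 3 + \frac{5}{6} = \frac{23}{6} \approx 3.8333$)
$H = -2$
$V{\left(u,t \right)} = \frac{3}{8} - \frac{u^{2}}{8}$ ($V{\left(u,t \right)} = - \frac{u u - 3}{8} = - \frac{u^{2} - 3}{8} = - \frac{-3 + u^{2}}{8} = \frac{3}{8} - \frac{u^{2}}{8}$)
$\frac{86371}{\left(-45\right) \left(101 + \left(1 + d V{\left(c{\left(-2 \right)},2 \right)}\right)\right)} = \frac{86371}{\left(-45\right) \left(101 + \left(1 + \frac{23 \left(\frac{3}{8} - \frac{\left(-2\right)^{2}}{8}\right)}{6}\right)\right)} = \frac{86371}{\left(-45\right) \left(101 + \left(1 + \frac{23 \left(\frac{3}{8} - \frac{1}{2}\right)}{6}\right)\right)} = \frac{86371}{\left(-45\right) \left(101 + \left(1 + \frac{23}{6} \left(- \frac{1}{8}\right)\right)\right)} = \frac{86371}{\left(-45\right) \left(101 + \left(1 - \frac{23}{48}\right)\right)} = \frac{86371}{\left(-45\right) \left(101 + \frac{25}{48}\right)} = \frac{86371}{\left(-45\right) \frac{4873}{48}} = \frac{86371}{- \frac{73095}{16}} = 86371 \left(- \frac{16}{73095}\right) = - \frac{1381936}{73095}$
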